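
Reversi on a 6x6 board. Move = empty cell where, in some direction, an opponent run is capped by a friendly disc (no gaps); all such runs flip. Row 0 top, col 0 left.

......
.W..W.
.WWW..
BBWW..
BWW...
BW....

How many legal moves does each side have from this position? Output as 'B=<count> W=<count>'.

Answer: B=8 W=1

Derivation:
-- B to move --
(0,0): no bracket -> illegal
(0,1): flips 2 -> legal
(0,2): no bracket -> illegal
(0,3): no bracket -> illegal
(0,4): no bracket -> illegal
(0,5): flips 4 -> legal
(1,0): no bracket -> illegal
(1,2): flips 1 -> legal
(1,3): flips 1 -> legal
(1,5): no bracket -> illegal
(2,0): no bracket -> illegal
(2,4): no bracket -> illegal
(2,5): no bracket -> illegal
(3,4): flips 2 -> legal
(4,3): flips 2 -> legal
(4,4): no bracket -> illegal
(5,2): flips 2 -> legal
(5,3): flips 1 -> legal
B mobility = 8
-- W to move --
(2,0): flips 1 -> legal
W mobility = 1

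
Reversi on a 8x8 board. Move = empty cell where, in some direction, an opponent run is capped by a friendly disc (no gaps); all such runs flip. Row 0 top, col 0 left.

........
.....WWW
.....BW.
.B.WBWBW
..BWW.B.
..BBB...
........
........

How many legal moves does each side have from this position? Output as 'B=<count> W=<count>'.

Answer: B=8 W=11

Derivation:
-- B to move --
(0,4): no bracket -> illegal
(0,5): flips 1 -> legal
(0,6): flips 2 -> legal
(0,7): flips 1 -> legal
(1,4): no bracket -> illegal
(2,2): no bracket -> illegal
(2,3): flips 2 -> legal
(2,4): flips 2 -> legal
(2,7): flips 1 -> legal
(3,2): flips 2 -> legal
(4,5): flips 3 -> legal
(4,7): no bracket -> illegal
(5,5): no bracket -> illegal
B mobility = 8
-- W to move --
(1,4): no bracket -> illegal
(2,0): no bracket -> illegal
(2,1): no bracket -> illegal
(2,2): no bracket -> illegal
(2,3): no bracket -> illegal
(2,4): flips 2 -> legal
(2,7): no bracket -> illegal
(3,0): no bracket -> illegal
(3,2): no bracket -> illegal
(4,0): no bracket -> illegal
(4,1): flips 1 -> legal
(4,5): no bracket -> illegal
(4,7): no bracket -> illegal
(5,1): flips 1 -> legal
(5,5): flips 1 -> legal
(5,6): flips 2 -> legal
(5,7): flips 1 -> legal
(6,1): flips 1 -> legal
(6,2): flips 1 -> legal
(6,3): flips 1 -> legal
(6,4): flips 1 -> legal
(6,5): flips 1 -> legal
W mobility = 11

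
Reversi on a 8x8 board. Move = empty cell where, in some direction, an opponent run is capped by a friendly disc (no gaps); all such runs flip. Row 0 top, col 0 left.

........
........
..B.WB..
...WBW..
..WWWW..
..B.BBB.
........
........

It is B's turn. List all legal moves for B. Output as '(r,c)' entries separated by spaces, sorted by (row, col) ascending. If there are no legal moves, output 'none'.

(1,3): no bracket -> illegal
(1,4): flips 1 -> legal
(1,5): no bracket -> illegal
(2,3): flips 1 -> legal
(2,6): no bracket -> illegal
(3,1): no bracket -> illegal
(3,2): flips 3 -> legal
(3,6): flips 2 -> legal
(4,1): no bracket -> illegal
(4,6): no bracket -> illegal
(5,1): no bracket -> illegal
(5,3): no bracket -> illegal

Answer: (1,4) (2,3) (3,2) (3,6)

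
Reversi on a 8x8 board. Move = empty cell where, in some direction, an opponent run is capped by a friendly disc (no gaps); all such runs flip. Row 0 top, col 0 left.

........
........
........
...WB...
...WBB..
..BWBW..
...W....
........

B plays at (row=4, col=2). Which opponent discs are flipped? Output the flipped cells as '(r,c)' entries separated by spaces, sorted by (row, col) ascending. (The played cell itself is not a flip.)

Dir NW: first cell '.' (not opp) -> no flip
Dir N: first cell '.' (not opp) -> no flip
Dir NE: opp run (3,3), next='.' -> no flip
Dir W: first cell '.' (not opp) -> no flip
Dir E: opp run (4,3) capped by B -> flip
Dir SW: first cell '.' (not opp) -> no flip
Dir S: first cell 'B' (not opp) -> no flip
Dir SE: opp run (5,3), next='.' -> no flip

Answer: (4,3)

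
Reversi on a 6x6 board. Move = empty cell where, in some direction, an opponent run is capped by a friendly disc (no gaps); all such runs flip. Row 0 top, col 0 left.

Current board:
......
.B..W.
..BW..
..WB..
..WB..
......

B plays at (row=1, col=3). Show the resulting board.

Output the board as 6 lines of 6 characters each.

Answer: ......
.B.BW.
..BB..
..WB..
..WB..
......

Derivation:
Place B at (1,3); scan 8 dirs for brackets.
Dir NW: first cell '.' (not opp) -> no flip
Dir N: first cell '.' (not opp) -> no flip
Dir NE: first cell '.' (not opp) -> no flip
Dir W: first cell '.' (not opp) -> no flip
Dir E: opp run (1,4), next='.' -> no flip
Dir SW: first cell 'B' (not opp) -> no flip
Dir S: opp run (2,3) capped by B -> flip
Dir SE: first cell '.' (not opp) -> no flip
All flips: (2,3)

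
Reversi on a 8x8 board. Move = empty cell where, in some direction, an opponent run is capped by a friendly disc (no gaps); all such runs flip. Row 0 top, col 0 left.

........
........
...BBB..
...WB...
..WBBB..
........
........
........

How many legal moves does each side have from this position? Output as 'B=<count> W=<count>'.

Answer: B=4 W=6

Derivation:
-- B to move --
(2,2): flips 1 -> legal
(3,1): no bracket -> illegal
(3,2): flips 1 -> legal
(4,1): flips 1 -> legal
(5,1): flips 2 -> legal
(5,2): no bracket -> illegal
(5,3): no bracket -> illegal
B mobility = 4
-- W to move --
(1,2): no bracket -> illegal
(1,3): flips 1 -> legal
(1,4): no bracket -> illegal
(1,5): flips 1 -> legal
(1,6): no bracket -> illegal
(2,2): no bracket -> illegal
(2,6): no bracket -> illegal
(3,2): no bracket -> illegal
(3,5): flips 1 -> legal
(3,6): no bracket -> illegal
(4,6): flips 3 -> legal
(5,2): no bracket -> illegal
(5,3): flips 1 -> legal
(5,4): no bracket -> illegal
(5,5): flips 1 -> legal
(5,6): no bracket -> illegal
W mobility = 6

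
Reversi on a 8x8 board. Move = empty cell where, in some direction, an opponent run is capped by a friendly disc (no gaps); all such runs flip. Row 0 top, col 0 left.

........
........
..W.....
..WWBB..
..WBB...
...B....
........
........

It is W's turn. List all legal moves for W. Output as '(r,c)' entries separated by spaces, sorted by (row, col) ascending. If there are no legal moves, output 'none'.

(2,3): no bracket -> illegal
(2,4): no bracket -> illegal
(2,5): no bracket -> illegal
(2,6): no bracket -> illegal
(3,6): flips 2 -> legal
(4,5): flips 2 -> legal
(4,6): no bracket -> illegal
(5,2): no bracket -> illegal
(5,4): flips 1 -> legal
(5,5): flips 1 -> legal
(6,2): no bracket -> illegal
(6,3): flips 2 -> legal
(6,4): flips 1 -> legal

Answer: (3,6) (4,5) (5,4) (5,5) (6,3) (6,4)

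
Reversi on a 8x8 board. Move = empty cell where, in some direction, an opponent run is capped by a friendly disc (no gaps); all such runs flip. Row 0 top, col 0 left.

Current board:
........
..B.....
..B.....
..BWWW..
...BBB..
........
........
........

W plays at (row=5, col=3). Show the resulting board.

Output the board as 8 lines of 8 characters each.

Answer: ........
..B.....
..B.....
..BWWW..
...WWB..
...W....
........
........

Derivation:
Place W at (5,3); scan 8 dirs for brackets.
Dir NW: first cell '.' (not opp) -> no flip
Dir N: opp run (4,3) capped by W -> flip
Dir NE: opp run (4,4) capped by W -> flip
Dir W: first cell '.' (not opp) -> no flip
Dir E: first cell '.' (not opp) -> no flip
Dir SW: first cell '.' (not opp) -> no flip
Dir S: first cell '.' (not opp) -> no flip
Dir SE: first cell '.' (not opp) -> no flip
All flips: (4,3) (4,4)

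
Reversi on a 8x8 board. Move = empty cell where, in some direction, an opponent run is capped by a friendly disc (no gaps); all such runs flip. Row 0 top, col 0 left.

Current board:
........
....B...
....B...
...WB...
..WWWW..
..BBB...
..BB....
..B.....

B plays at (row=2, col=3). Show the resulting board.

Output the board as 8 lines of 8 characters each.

Answer: ........
....B...
...BB...
...BB...
..WBWW..
..BBB...
..BB....
..B.....

Derivation:
Place B at (2,3); scan 8 dirs for brackets.
Dir NW: first cell '.' (not opp) -> no flip
Dir N: first cell '.' (not opp) -> no flip
Dir NE: first cell 'B' (not opp) -> no flip
Dir W: first cell '.' (not opp) -> no flip
Dir E: first cell 'B' (not opp) -> no flip
Dir SW: first cell '.' (not opp) -> no flip
Dir S: opp run (3,3) (4,3) capped by B -> flip
Dir SE: first cell 'B' (not opp) -> no flip
All flips: (3,3) (4,3)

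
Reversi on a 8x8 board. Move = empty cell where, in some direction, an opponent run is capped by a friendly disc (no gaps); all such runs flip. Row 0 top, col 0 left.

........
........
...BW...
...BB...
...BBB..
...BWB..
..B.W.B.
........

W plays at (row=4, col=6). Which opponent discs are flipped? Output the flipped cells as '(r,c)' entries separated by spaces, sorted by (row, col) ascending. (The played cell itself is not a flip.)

Dir NW: first cell '.' (not opp) -> no flip
Dir N: first cell '.' (not opp) -> no flip
Dir NE: first cell '.' (not opp) -> no flip
Dir W: opp run (4,5) (4,4) (4,3), next='.' -> no flip
Dir E: first cell '.' (not opp) -> no flip
Dir SW: opp run (5,5) capped by W -> flip
Dir S: first cell '.' (not opp) -> no flip
Dir SE: first cell '.' (not opp) -> no flip

Answer: (5,5)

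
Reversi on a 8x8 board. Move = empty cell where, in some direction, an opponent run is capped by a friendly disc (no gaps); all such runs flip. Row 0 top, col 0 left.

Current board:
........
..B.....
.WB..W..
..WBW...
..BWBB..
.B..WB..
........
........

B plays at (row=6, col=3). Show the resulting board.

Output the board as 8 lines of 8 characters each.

Place B at (6,3); scan 8 dirs for brackets.
Dir NW: first cell '.' (not opp) -> no flip
Dir N: first cell '.' (not opp) -> no flip
Dir NE: opp run (5,4) capped by B -> flip
Dir W: first cell '.' (not opp) -> no flip
Dir E: first cell '.' (not opp) -> no flip
Dir SW: first cell '.' (not opp) -> no flip
Dir S: first cell '.' (not opp) -> no flip
Dir SE: first cell '.' (not opp) -> no flip
All flips: (5,4)

Answer: ........
..B.....
.WB..W..
..WBW...
..BWBB..
.B..BB..
...B....
........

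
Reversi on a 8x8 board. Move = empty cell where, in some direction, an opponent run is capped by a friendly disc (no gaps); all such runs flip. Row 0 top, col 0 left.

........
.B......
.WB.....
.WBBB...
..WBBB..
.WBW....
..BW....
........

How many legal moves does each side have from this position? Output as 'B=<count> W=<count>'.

-- B to move --
(1,0): flips 1 -> legal
(1,2): no bracket -> illegal
(2,0): flips 1 -> legal
(3,0): flips 1 -> legal
(4,0): flips 2 -> legal
(4,1): flips 3 -> legal
(5,0): flips 1 -> legal
(5,4): flips 1 -> legal
(6,0): flips 2 -> legal
(6,1): no bracket -> illegal
(6,4): flips 1 -> legal
(7,2): no bracket -> illegal
(7,3): flips 2 -> legal
(7,4): flips 1 -> legal
B mobility = 11
-- W to move --
(0,0): no bracket -> illegal
(0,1): flips 1 -> legal
(0,2): no bracket -> illegal
(1,0): no bracket -> illegal
(1,2): flips 2 -> legal
(1,3): flips 1 -> legal
(2,0): no bracket -> illegal
(2,3): flips 3 -> legal
(2,4): flips 1 -> legal
(2,5): no bracket -> illegal
(3,5): flips 4 -> legal
(3,6): no bracket -> illegal
(4,1): flips 1 -> legal
(4,6): flips 3 -> legal
(5,4): flips 2 -> legal
(5,5): no bracket -> illegal
(5,6): no bracket -> illegal
(6,1): flips 1 -> legal
(7,1): flips 1 -> legal
(7,2): flips 2 -> legal
(7,3): flips 1 -> legal
W mobility = 13

Answer: B=11 W=13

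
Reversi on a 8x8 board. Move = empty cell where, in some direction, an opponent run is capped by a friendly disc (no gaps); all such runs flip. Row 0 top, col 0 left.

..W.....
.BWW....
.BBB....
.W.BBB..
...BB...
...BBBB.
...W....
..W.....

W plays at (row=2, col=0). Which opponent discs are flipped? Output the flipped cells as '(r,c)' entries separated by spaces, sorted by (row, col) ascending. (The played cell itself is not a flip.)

Answer: (1,1)

Derivation:
Dir NW: edge -> no flip
Dir N: first cell '.' (not opp) -> no flip
Dir NE: opp run (1,1) capped by W -> flip
Dir W: edge -> no flip
Dir E: opp run (2,1) (2,2) (2,3), next='.' -> no flip
Dir SW: edge -> no flip
Dir S: first cell '.' (not opp) -> no flip
Dir SE: first cell 'W' (not opp) -> no flip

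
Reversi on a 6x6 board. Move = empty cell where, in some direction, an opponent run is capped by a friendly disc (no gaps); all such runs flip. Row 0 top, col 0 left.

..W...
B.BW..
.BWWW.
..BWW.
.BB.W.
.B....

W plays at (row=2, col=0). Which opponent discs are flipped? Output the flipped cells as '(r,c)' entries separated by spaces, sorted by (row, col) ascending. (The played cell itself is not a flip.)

Dir NW: edge -> no flip
Dir N: opp run (1,0), next='.' -> no flip
Dir NE: first cell '.' (not opp) -> no flip
Dir W: edge -> no flip
Dir E: opp run (2,1) capped by W -> flip
Dir SW: edge -> no flip
Dir S: first cell '.' (not opp) -> no flip
Dir SE: first cell '.' (not opp) -> no flip

Answer: (2,1)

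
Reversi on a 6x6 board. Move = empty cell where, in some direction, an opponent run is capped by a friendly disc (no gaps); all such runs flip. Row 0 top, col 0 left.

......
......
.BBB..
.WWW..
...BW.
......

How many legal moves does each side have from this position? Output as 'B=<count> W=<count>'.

-- B to move --
(2,0): no bracket -> illegal
(2,4): no bracket -> illegal
(3,0): no bracket -> illegal
(3,4): no bracket -> illegal
(3,5): no bracket -> illegal
(4,0): flips 1 -> legal
(4,1): flips 2 -> legal
(4,2): flips 1 -> legal
(4,5): flips 1 -> legal
(5,3): no bracket -> illegal
(5,4): no bracket -> illegal
(5,5): flips 2 -> legal
B mobility = 5
-- W to move --
(1,0): flips 1 -> legal
(1,1): flips 2 -> legal
(1,2): flips 1 -> legal
(1,3): flips 2 -> legal
(1,4): flips 1 -> legal
(2,0): no bracket -> illegal
(2,4): no bracket -> illegal
(3,0): no bracket -> illegal
(3,4): no bracket -> illegal
(4,2): flips 1 -> legal
(5,2): no bracket -> illegal
(5,3): flips 1 -> legal
(5,4): flips 1 -> legal
W mobility = 8

Answer: B=5 W=8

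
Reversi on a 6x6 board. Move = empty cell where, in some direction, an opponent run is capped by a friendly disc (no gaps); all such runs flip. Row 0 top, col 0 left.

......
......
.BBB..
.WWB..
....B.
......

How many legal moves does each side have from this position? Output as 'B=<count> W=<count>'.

-- B to move --
(2,0): no bracket -> illegal
(3,0): flips 2 -> legal
(4,0): flips 1 -> legal
(4,1): flips 2 -> legal
(4,2): flips 1 -> legal
(4,3): flips 1 -> legal
B mobility = 5
-- W to move --
(1,0): flips 1 -> legal
(1,1): flips 1 -> legal
(1,2): flips 1 -> legal
(1,3): flips 1 -> legal
(1,4): flips 1 -> legal
(2,0): no bracket -> illegal
(2,4): no bracket -> illegal
(3,0): no bracket -> illegal
(3,4): flips 1 -> legal
(3,5): no bracket -> illegal
(4,2): no bracket -> illegal
(4,3): no bracket -> illegal
(4,5): no bracket -> illegal
(5,3): no bracket -> illegal
(5,4): no bracket -> illegal
(5,5): no bracket -> illegal
W mobility = 6

Answer: B=5 W=6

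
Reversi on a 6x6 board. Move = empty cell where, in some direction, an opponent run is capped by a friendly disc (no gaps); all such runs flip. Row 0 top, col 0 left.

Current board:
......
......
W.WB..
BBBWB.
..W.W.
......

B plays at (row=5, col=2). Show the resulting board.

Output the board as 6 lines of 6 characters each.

Place B at (5,2); scan 8 dirs for brackets.
Dir NW: first cell '.' (not opp) -> no flip
Dir N: opp run (4,2) capped by B -> flip
Dir NE: first cell '.' (not opp) -> no flip
Dir W: first cell '.' (not opp) -> no flip
Dir E: first cell '.' (not opp) -> no flip
Dir SW: edge -> no flip
Dir S: edge -> no flip
Dir SE: edge -> no flip
All flips: (4,2)

Answer: ......
......
W.WB..
BBBWB.
..B.W.
..B...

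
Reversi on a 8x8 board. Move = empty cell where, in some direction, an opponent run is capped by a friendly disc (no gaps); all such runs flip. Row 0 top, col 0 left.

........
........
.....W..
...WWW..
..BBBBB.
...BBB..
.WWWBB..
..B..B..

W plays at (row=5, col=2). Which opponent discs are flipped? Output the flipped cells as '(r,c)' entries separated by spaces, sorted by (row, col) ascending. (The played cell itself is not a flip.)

Dir NW: first cell '.' (not opp) -> no flip
Dir N: opp run (4,2), next='.' -> no flip
Dir NE: opp run (4,3) capped by W -> flip
Dir W: first cell '.' (not opp) -> no flip
Dir E: opp run (5,3) (5,4) (5,5), next='.' -> no flip
Dir SW: first cell 'W' (not opp) -> no flip
Dir S: first cell 'W' (not opp) -> no flip
Dir SE: first cell 'W' (not opp) -> no flip

Answer: (4,3)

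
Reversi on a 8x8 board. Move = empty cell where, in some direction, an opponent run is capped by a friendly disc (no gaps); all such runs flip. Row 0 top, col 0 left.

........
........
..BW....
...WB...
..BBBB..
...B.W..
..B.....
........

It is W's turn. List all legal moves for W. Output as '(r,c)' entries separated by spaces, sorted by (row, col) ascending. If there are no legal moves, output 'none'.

Answer: (1,1) (2,1) (3,5) (5,1) (5,6) (6,3)

Derivation:
(1,1): flips 1 -> legal
(1,2): no bracket -> illegal
(1,3): no bracket -> illegal
(2,1): flips 1 -> legal
(2,4): no bracket -> illegal
(2,5): no bracket -> illegal
(3,1): no bracket -> illegal
(3,2): no bracket -> illegal
(3,5): flips 2 -> legal
(3,6): no bracket -> illegal
(4,1): no bracket -> illegal
(4,6): no bracket -> illegal
(5,1): flips 1 -> legal
(5,2): no bracket -> illegal
(5,4): no bracket -> illegal
(5,6): flips 2 -> legal
(6,1): no bracket -> illegal
(6,3): flips 2 -> legal
(6,4): no bracket -> illegal
(7,1): no bracket -> illegal
(7,2): no bracket -> illegal
(7,3): no bracket -> illegal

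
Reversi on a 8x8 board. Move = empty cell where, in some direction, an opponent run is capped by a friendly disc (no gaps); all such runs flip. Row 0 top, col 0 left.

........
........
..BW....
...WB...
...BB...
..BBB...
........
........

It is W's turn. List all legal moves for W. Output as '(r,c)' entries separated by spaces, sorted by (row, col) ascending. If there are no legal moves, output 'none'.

Answer: (1,1) (2,1) (3,5) (4,5) (5,5) (6,3)

Derivation:
(1,1): flips 1 -> legal
(1,2): no bracket -> illegal
(1,3): no bracket -> illegal
(2,1): flips 1 -> legal
(2,4): no bracket -> illegal
(2,5): no bracket -> illegal
(3,1): no bracket -> illegal
(3,2): no bracket -> illegal
(3,5): flips 1 -> legal
(4,1): no bracket -> illegal
(4,2): no bracket -> illegal
(4,5): flips 1 -> legal
(5,1): no bracket -> illegal
(5,5): flips 1 -> legal
(6,1): no bracket -> illegal
(6,2): no bracket -> illegal
(6,3): flips 2 -> legal
(6,4): no bracket -> illegal
(6,5): no bracket -> illegal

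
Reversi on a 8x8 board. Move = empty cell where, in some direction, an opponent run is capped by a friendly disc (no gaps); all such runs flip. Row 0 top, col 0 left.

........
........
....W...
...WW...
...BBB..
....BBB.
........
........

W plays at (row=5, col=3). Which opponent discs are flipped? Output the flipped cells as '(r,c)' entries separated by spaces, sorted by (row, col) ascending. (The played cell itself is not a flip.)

Dir NW: first cell '.' (not opp) -> no flip
Dir N: opp run (4,3) capped by W -> flip
Dir NE: opp run (4,4), next='.' -> no flip
Dir W: first cell '.' (not opp) -> no flip
Dir E: opp run (5,4) (5,5) (5,6), next='.' -> no flip
Dir SW: first cell '.' (not opp) -> no flip
Dir S: first cell '.' (not opp) -> no flip
Dir SE: first cell '.' (not opp) -> no flip

Answer: (4,3)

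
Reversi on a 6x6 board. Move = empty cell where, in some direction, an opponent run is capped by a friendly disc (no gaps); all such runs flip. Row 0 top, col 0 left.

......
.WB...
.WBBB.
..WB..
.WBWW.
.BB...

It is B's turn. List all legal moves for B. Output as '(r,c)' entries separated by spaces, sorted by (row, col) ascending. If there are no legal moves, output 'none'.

Answer: (0,0) (1,0) (2,0) (3,0) (3,1) (3,4) (4,0) (4,5) (5,0) (5,3) (5,5)

Derivation:
(0,0): flips 1 -> legal
(0,1): no bracket -> illegal
(0,2): no bracket -> illegal
(1,0): flips 1 -> legal
(2,0): flips 1 -> legal
(3,0): flips 2 -> legal
(3,1): flips 2 -> legal
(3,4): flips 1 -> legal
(3,5): no bracket -> illegal
(4,0): flips 1 -> legal
(4,5): flips 2 -> legal
(5,0): flips 2 -> legal
(5,3): flips 1 -> legal
(5,4): no bracket -> illegal
(5,5): flips 1 -> legal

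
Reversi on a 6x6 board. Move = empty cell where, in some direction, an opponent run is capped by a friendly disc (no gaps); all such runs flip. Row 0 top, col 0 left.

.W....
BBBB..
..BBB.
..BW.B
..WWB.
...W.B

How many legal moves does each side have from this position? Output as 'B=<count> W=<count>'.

Answer: B=5 W=8

Derivation:
-- B to move --
(0,0): no bracket -> illegal
(0,2): no bracket -> illegal
(3,1): no bracket -> illegal
(3,4): flips 1 -> legal
(4,1): flips 2 -> legal
(5,1): flips 2 -> legal
(5,2): flips 1 -> legal
(5,4): flips 1 -> legal
B mobility = 5
-- W to move --
(0,0): flips 2 -> legal
(0,2): flips 3 -> legal
(0,3): flips 2 -> legal
(0,4): no bracket -> illegal
(1,4): no bracket -> illegal
(1,5): flips 1 -> legal
(2,0): no bracket -> illegal
(2,1): flips 2 -> legal
(2,5): no bracket -> illegal
(3,1): flips 1 -> legal
(3,4): flips 2 -> legal
(4,1): no bracket -> illegal
(4,5): flips 1 -> legal
(5,4): no bracket -> illegal
W mobility = 8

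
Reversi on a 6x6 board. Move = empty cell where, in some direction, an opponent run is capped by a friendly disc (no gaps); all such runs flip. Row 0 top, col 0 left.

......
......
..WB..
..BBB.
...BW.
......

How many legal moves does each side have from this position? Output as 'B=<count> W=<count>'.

-- B to move --
(1,1): flips 1 -> legal
(1,2): flips 1 -> legal
(1,3): no bracket -> illegal
(2,1): flips 1 -> legal
(3,1): no bracket -> illegal
(3,5): no bracket -> illegal
(4,5): flips 1 -> legal
(5,3): no bracket -> illegal
(5,4): flips 1 -> legal
(5,5): flips 1 -> legal
B mobility = 6
-- W to move --
(1,2): no bracket -> illegal
(1,3): no bracket -> illegal
(1,4): no bracket -> illegal
(2,1): no bracket -> illegal
(2,4): flips 2 -> legal
(2,5): no bracket -> illegal
(3,1): no bracket -> illegal
(3,5): no bracket -> illegal
(4,1): no bracket -> illegal
(4,2): flips 2 -> legal
(4,5): no bracket -> illegal
(5,2): no bracket -> illegal
(5,3): no bracket -> illegal
(5,4): no bracket -> illegal
W mobility = 2

Answer: B=6 W=2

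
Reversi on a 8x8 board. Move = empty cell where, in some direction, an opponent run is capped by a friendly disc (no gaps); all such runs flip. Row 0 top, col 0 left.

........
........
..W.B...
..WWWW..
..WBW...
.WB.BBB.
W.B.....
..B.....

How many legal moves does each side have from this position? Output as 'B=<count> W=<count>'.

Answer: B=10 W=9

Derivation:
-- B to move --
(1,1): flips 3 -> legal
(1,2): flips 3 -> legal
(1,3): no bracket -> illegal
(2,1): flips 1 -> legal
(2,3): flips 1 -> legal
(2,5): flips 1 -> legal
(2,6): no bracket -> illegal
(3,1): no bracket -> illegal
(3,6): no bracket -> illegal
(4,0): flips 1 -> legal
(4,1): flips 1 -> legal
(4,5): flips 1 -> legal
(4,6): flips 1 -> legal
(5,0): flips 1 -> legal
(5,3): no bracket -> illegal
(6,1): no bracket -> illegal
(7,0): no bracket -> illegal
(7,1): no bracket -> illegal
B mobility = 10
-- W to move --
(1,3): flips 1 -> legal
(1,4): flips 1 -> legal
(1,5): flips 1 -> legal
(2,3): no bracket -> illegal
(2,5): no bracket -> illegal
(4,1): no bracket -> illegal
(4,5): no bracket -> illegal
(4,6): no bracket -> illegal
(4,7): no bracket -> illegal
(5,3): flips 2 -> legal
(5,7): no bracket -> illegal
(6,1): flips 2 -> legal
(6,3): no bracket -> illegal
(6,4): flips 1 -> legal
(6,5): flips 2 -> legal
(6,6): flips 1 -> legal
(6,7): no bracket -> illegal
(7,1): no bracket -> illegal
(7,3): flips 1 -> legal
W mobility = 9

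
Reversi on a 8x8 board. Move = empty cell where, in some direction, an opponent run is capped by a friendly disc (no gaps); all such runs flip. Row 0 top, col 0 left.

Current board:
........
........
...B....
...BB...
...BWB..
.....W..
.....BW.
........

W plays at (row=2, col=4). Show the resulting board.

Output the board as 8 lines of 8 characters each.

Place W at (2,4); scan 8 dirs for brackets.
Dir NW: first cell '.' (not opp) -> no flip
Dir N: first cell '.' (not opp) -> no flip
Dir NE: first cell '.' (not opp) -> no flip
Dir W: opp run (2,3), next='.' -> no flip
Dir E: first cell '.' (not opp) -> no flip
Dir SW: opp run (3,3), next='.' -> no flip
Dir S: opp run (3,4) capped by W -> flip
Dir SE: first cell '.' (not opp) -> no flip
All flips: (3,4)

Answer: ........
........
...BW...
...BW...
...BWB..
.....W..
.....BW.
........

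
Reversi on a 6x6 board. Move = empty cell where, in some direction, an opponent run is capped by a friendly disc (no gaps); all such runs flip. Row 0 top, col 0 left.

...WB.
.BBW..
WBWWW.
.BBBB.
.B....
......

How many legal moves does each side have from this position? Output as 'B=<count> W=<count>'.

-- B to move --
(0,2): flips 1 -> legal
(1,0): no bracket -> illegal
(1,4): flips 3 -> legal
(1,5): flips 1 -> legal
(2,5): flips 3 -> legal
(3,0): no bracket -> illegal
(3,5): no bracket -> illegal
B mobility = 4
-- W to move --
(0,0): flips 1 -> legal
(0,1): flips 1 -> legal
(0,2): flips 2 -> legal
(0,5): flips 1 -> legal
(1,0): flips 2 -> legal
(1,4): no bracket -> illegal
(1,5): no bracket -> illegal
(2,5): no bracket -> illegal
(3,0): flips 2 -> legal
(3,5): no bracket -> illegal
(4,0): flips 1 -> legal
(4,2): flips 3 -> legal
(4,3): flips 1 -> legal
(4,4): flips 2 -> legal
(4,5): flips 1 -> legal
(5,0): flips 2 -> legal
(5,1): no bracket -> illegal
(5,2): no bracket -> illegal
W mobility = 12

Answer: B=4 W=12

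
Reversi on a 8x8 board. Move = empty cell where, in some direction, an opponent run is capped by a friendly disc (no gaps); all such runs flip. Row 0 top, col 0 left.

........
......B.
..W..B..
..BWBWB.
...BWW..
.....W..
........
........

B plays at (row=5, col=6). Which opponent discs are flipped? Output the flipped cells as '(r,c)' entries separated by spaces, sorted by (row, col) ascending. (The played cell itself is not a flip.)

Answer: (4,5)

Derivation:
Dir NW: opp run (4,5) capped by B -> flip
Dir N: first cell '.' (not opp) -> no flip
Dir NE: first cell '.' (not opp) -> no flip
Dir W: opp run (5,5), next='.' -> no flip
Dir E: first cell '.' (not opp) -> no flip
Dir SW: first cell '.' (not opp) -> no flip
Dir S: first cell '.' (not opp) -> no flip
Dir SE: first cell '.' (not opp) -> no flip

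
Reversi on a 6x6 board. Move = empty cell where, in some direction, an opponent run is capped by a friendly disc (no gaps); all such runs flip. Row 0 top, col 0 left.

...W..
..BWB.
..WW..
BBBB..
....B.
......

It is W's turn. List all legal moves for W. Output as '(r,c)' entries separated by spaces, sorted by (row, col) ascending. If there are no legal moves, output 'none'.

(0,1): flips 1 -> legal
(0,2): flips 1 -> legal
(0,4): no bracket -> illegal
(0,5): flips 1 -> legal
(1,1): flips 1 -> legal
(1,5): flips 1 -> legal
(2,0): no bracket -> illegal
(2,1): flips 1 -> legal
(2,4): no bracket -> illegal
(2,5): flips 1 -> legal
(3,4): no bracket -> illegal
(3,5): no bracket -> illegal
(4,0): flips 1 -> legal
(4,1): flips 1 -> legal
(4,2): flips 1 -> legal
(4,3): flips 1 -> legal
(4,5): no bracket -> illegal
(5,3): no bracket -> illegal
(5,4): no bracket -> illegal
(5,5): flips 2 -> legal

Answer: (0,1) (0,2) (0,5) (1,1) (1,5) (2,1) (2,5) (4,0) (4,1) (4,2) (4,3) (5,5)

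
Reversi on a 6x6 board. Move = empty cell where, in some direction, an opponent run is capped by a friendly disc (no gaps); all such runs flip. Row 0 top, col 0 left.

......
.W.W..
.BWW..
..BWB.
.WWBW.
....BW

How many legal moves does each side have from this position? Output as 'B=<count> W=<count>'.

-- B to move --
(0,0): no bracket -> illegal
(0,1): flips 1 -> legal
(0,2): no bracket -> illegal
(0,3): flips 3 -> legal
(0,4): no bracket -> illegal
(1,0): no bracket -> illegal
(1,2): flips 2 -> legal
(1,4): flips 1 -> legal
(2,0): no bracket -> illegal
(2,4): flips 2 -> legal
(3,0): no bracket -> illegal
(3,1): no bracket -> illegal
(3,5): no bracket -> illegal
(4,0): flips 2 -> legal
(4,5): flips 1 -> legal
(5,0): flips 1 -> legal
(5,1): no bracket -> illegal
(5,2): flips 1 -> legal
(5,3): no bracket -> illegal
B mobility = 9
-- W to move --
(1,0): no bracket -> illegal
(1,2): no bracket -> illegal
(2,0): flips 1 -> legal
(2,4): flips 1 -> legal
(2,5): no bracket -> illegal
(3,0): no bracket -> illegal
(3,1): flips 2 -> legal
(3,5): flips 1 -> legal
(4,5): flips 1 -> legal
(5,2): no bracket -> illegal
(5,3): flips 2 -> legal
W mobility = 6

Answer: B=9 W=6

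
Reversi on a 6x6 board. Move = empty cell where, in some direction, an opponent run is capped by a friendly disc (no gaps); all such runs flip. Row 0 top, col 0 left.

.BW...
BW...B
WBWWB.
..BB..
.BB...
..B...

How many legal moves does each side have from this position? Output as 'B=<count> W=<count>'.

Answer: B=6 W=6

Derivation:
-- B to move --
(0,0): flips 2 -> legal
(0,3): flips 1 -> legal
(1,2): flips 2 -> legal
(1,3): flips 1 -> legal
(1,4): flips 1 -> legal
(3,0): flips 1 -> legal
(3,1): no bracket -> illegal
(3,4): no bracket -> illegal
B mobility = 6
-- W to move --
(0,0): flips 2 -> legal
(0,4): no bracket -> illegal
(0,5): no bracket -> illegal
(1,2): no bracket -> illegal
(1,3): no bracket -> illegal
(1,4): no bracket -> illegal
(2,5): flips 1 -> legal
(3,0): no bracket -> illegal
(3,1): flips 1 -> legal
(3,4): no bracket -> illegal
(3,5): no bracket -> illegal
(4,0): no bracket -> illegal
(4,3): flips 1 -> legal
(4,4): flips 1 -> legal
(5,0): flips 2 -> legal
(5,1): no bracket -> illegal
(5,3): no bracket -> illegal
W mobility = 6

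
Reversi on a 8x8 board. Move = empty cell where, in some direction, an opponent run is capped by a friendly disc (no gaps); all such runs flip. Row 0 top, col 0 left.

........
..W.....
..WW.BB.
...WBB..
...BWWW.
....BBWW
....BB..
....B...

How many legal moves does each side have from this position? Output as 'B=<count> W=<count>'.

-- B to move --
(0,1): flips 2 -> legal
(0,2): no bracket -> illegal
(0,3): no bracket -> illegal
(1,1): flips 3 -> legal
(1,3): flips 2 -> legal
(1,4): no bracket -> illegal
(2,1): no bracket -> illegal
(2,4): no bracket -> illegal
(3,1): no bracket -> illegal
(3,2): flips 1 -> legal
(3,6): flips 1 -> legal
(3,7): flips 1 -> legal
(4,2): no bracket -> illegal
(4,7): flips 4 -> legal
(5,3): flips 1 -> legal
(6,6): no bracket -> illegal
(6,7): flips 2 -> legal
B mobility = 9
-- W to move --
(1,4): no bracket -> illegal
(1,5): flips 2 -> legal
(1,6): no bracket -> illegal
(1,7): flips 2 -> legal
(2,4): flips 2 -> legal
(2,7): no bracket -> illegal
(3,2): no bracket -> illegal
(3,6): flips 2 -> legal
(3,7): no bracket -> illegal
(4,2): flips 1 -> legal
(5,2): no bracket -> illegal
(5,3): flips 3 -> legal
(6,3): flips 1 -> legal
(6,6): flips 1 -> legal
(7,3): flips 2 -> legal
(7,5): flips 2 -> legal
(7,6): no bracket -> illegal
W mobility = 10

Answer: B=9 W=10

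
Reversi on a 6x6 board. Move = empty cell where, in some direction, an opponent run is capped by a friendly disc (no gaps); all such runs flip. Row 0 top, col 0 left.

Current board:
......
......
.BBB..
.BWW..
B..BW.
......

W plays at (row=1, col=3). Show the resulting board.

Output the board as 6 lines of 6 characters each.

Place W at (1,3); scan 8 dirs for brackets.
Dir NW: first cell '.' (not opp) -> no flip
Dir N: first cell '.' (not opp) -> no flip
Dir NE: first cell '.' (not opp) -> no flip
Dir W: first cell '.' (not opp) -> no flip
Dir E: first cell '.' (not opp) -> no flip
Dir SW: opp run (2,2) (3,1) (4,0), next=edge -> no flip
Dir S: opp run (2,3) capped by W -> flip
Dir SE: first cell '.' (not opp) -> no flip
All flips: (2,3)

Answer: ......
...W..
.BBW..
.BWW..
B..BW.
......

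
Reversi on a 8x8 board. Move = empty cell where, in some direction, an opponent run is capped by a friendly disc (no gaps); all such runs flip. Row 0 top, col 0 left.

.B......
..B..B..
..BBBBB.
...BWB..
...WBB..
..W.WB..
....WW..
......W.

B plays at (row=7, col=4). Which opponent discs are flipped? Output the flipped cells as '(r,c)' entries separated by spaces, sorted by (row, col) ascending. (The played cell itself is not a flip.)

Answer: (5,4) (6,4)

Derivation:
Dir NW: first cell '.' (not opp) -> no flip
Dir N: opp run (6,4) (5,4) capped by B -> flip
Dir NE: opp run (6,5), next='.' -> no flip
Dir W: first cell '.' (not opp) -> no flip
Dir E: first cell '.' (not opp) -> no flip
Dir SW: edge -> no flip
Dir S: edge -> no flip
Dir SE: edge -> no flip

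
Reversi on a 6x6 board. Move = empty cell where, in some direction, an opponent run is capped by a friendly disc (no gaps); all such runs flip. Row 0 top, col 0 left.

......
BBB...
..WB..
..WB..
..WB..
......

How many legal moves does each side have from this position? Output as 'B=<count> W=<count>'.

-- B to move --
(1,3): no bracket -> illegal
(2,1): flips 2 -> legal
(3,1): flips 1 -> legal
(4,1): flips 2 -> legal
(5,1): flips 1 -> legal
(5,2): flips 3 -> legal
(5,3): no bracket -> illegal
B mobility = 5
-- W to move --
(0,0): flips 1 -> legal
(0,1): no bracket -> illegal
(0,2): flips 1 -> legal
(0,3): no bracket -> illegal
(1,3): no bracket -> illegal
(1,4): flips 1 -> legal
(2,0): no bracket -> illegal
(2,1): no bracket -> illegal
(2,4): flips 2 -> legal
(3,4): flips 1 -> legal
(4,4): flips 2 -> legal
(5,2): no bracket -> illegal
(5,3): no bracket -> illegal
(5,4): flips 1 -> legal
W mobility = 7

Answer: B=5 W=7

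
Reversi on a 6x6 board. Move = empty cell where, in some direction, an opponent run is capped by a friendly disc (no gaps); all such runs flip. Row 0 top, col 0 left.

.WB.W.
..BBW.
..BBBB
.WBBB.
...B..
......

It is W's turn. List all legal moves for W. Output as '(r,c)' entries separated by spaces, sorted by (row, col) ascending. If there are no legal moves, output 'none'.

(0,3): flips 1 -> legal
(1,1): flips 2 -> legal
(1,5): no bracket -> illegal
(2,1): no bracket -> illegal
(3,5): flips 3 -> legal
(4,1): flips 2 -> legal
(4,2): no bracket -> illegal
(4,4): flips 2 -> legal
(4,5): flips 3 -> legal
(5,2): no bracket -> illegal
(5,3): no bracket -> illegal
(5,4): no bracket -> illegal

Answer: (0,3) (1,1) (3,5) (4,1) (4,4) (4,5)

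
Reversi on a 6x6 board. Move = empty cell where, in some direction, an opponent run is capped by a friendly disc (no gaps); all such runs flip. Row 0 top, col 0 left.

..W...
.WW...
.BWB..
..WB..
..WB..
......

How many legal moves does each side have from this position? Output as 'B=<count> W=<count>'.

-- B to move --
(0,0): flips 2 -> legal
(0,1): flips 2 -> legal
(0,3): flips 1 -> legal
(1,0): no bracket -> illegal
(1,3): no bracket -> illegal
(2,0): no bracket -> illegal
(3,1): flips 1 -> legal
(4,1): flips 2 -> legal
(5,1): flips 1 -> legal
(5,2): no bracket -> illegal
(5,3): no bracket -> illegal
B mobility = 6
-- W to move --
(1,0): flips 1 -> legal
(1,3): no bracket -> illegal
(1,4): flips 1 -> legal
(2,0): flips 1 -> legal
(2,4): flips 2 -> legal
(3,0): flips 1 -> legal
(3,1): flips 1 -> legal
(3,4): flips 2 -> legal
(4,4): flips 2 -> legal
(5,2): no bracket -> illegal
(5,3): no bracket -> illegal
(5,4): flips 1 -> legal
W mobility = 9

Answer: B=6 W=9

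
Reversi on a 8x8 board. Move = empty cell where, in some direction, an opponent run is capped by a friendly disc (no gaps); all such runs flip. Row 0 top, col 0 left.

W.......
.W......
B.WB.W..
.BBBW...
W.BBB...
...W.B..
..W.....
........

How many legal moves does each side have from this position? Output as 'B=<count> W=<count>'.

Answer: B=11 W=8

Derivation:
-- B to move --
(0,1): no bracket -> illegal
(0,2): flips 1 -> legal
(1,0): no bracket -> illegal
(1,2): flips 1 -> legal
(1,3): flips 1 -> legal
(1,4): no bracket -> illegal
(1,5): no bracket -> illegal
(1,6): flips 2 -> legal
(2,1): flips 1 -> legal
(2,4): flips 1 -> legal
(2,6): no bracket -> illegal
(3,0): no bracket -> illegal
(3,5): flips 1 -> legal
(3,6): no bracket -> illegal
(4,1): no bracket -> illegal
(4,5): flips 1 -> legal
(5,0): no bracket -> illegal
(5,1): no bracket -> illegal
(5,2): no bracket -> illegal
(5,4): no bracket -> illegal
(6,1): no bracket -> illegal
(6,3): flips 1 -> legal
(6,4): flips 1 -> legal
(7,1): flips 2 -> legal
(7,2): no bracket -> illegal
(7,3): no bracket -> illegal
B mobility = 11
-- W to move --
(1,0): no bracket -> illegal
(1,2): flips 1 -> legal
(1,3): flips 3 -> legal
(1,4): no bracket -> illegal
(2,1): no bracket -> illegal
(2,4): flips 1 -> legal
(3,0): flips 3 -> legal
(3,5): flips 1 -> legal
(4,1): no bracket -> illegal
(4,5): no bracket -> illegal
(4,6): no bracket -> illegal
(5,1): no bracket -> illegal
(5,2): flips 3 -> legal
(5,4): flips 1 -> legal
(5,6): no bracket -> illegal
(6,4): no bracket -> illegal
(6,5): no bracket -> illegal
(6,6): flips 3 -> legal
W mobility = 8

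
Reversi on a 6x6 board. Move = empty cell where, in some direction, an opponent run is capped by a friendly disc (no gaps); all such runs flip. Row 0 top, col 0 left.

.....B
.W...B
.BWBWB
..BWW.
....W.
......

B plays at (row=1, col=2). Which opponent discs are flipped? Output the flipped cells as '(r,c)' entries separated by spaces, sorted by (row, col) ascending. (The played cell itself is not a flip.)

Dir NW: first cell '.' (not opp) -> no flip
Dir N: first cell '.' (not opp) -> no flip
Dir NE: first cell '.' (not opp) -> no flip
Dir W: opp run (1,1), next='.' -> no flip
Dir E: first cell '.' (not opp) -> no flip
Dir SW: first cell 'B' (not opp) -> no flip
Dir S: opp run (2,2) capped by B -> flip
Dir SE: first cell 'B' (not opp) -> no flip

Answer: (2,2)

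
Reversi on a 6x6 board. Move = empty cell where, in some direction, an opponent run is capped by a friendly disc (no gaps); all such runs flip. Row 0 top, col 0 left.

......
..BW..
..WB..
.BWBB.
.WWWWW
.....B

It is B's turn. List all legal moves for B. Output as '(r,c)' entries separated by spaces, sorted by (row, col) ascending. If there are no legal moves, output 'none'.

(0,2): no bracket -> illegal
(0,3): flips 1 -> legal
(0,4): flips 2 -> legal
(1,1): flips 1 -> legal
(1,4): flips 1 -> legal
(2,1): flips 1 -> legal
(2,4): no bracket -> illegal
(3,0): no bracket -> illegal
(3,5): flips 1 -> legal
(4,0): no bracket -> illegal
(5,0): flips 2 -> legal
(5,1): flips 2 -> legal
(5,2): flips 4 -> legal
(5,3): flips 2 -> legal
(5,4): flips 1 -> legal

Answer: (0,3) (0,4) (1,1) (1,4) (2,1) (3,5) (5,0) (5,1) (5,2) (5,3) (5,4)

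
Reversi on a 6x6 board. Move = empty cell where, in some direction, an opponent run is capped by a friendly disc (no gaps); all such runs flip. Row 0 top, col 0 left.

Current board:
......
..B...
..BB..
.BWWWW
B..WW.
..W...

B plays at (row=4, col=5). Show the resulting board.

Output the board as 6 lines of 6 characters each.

Place B at (4,5); scan 8 dirs for brackets.
Dir NW: opp run (3,4) capped by B -> flip
Dir N: opp run (3,5), next='.' -> no flip
Dir NE: edge -> no flip
Dir W: opp run (4,4) (4,3), next='.' -> no flip
Dir E: edge -> no flip
Dir SW: first cell '.' (not opp) -> no flip
Dir S: first cell '.' (not opp) -> no flip
Dir SE: edge -> no flip
All flips: (3,4)

Answer: ......
..B...
..BB..
.BWWBW
B..WWB
..W...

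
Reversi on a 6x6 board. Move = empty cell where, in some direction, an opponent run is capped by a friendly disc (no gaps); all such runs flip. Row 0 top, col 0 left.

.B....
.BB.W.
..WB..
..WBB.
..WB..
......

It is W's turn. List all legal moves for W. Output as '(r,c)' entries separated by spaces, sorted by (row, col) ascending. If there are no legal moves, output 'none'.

Answer: (0,0) (0,2) (2,4) (3,5) (4,4) (5,4)

Derivation:
(0,0): flips 1 -> legal
(0,2): flips 1 -> legal
(0,3): no bracket -> illegal
(1,0): no bracket -> illegal
(1,3): no bracket -> illegal
(2,0): no bracket -> illegal
(2,1): no bracket -> illegal
(2,4): flips 2 -> legal
(2,5): no bracket -> illegal
(3,5): flips 2 -> legal
(4,4): flips 2 -> legal
(4,5): no bracket -> illegal
(5,2): no bracket -> illegal
(5,3): no bracket -> illegal
(5,4): flips 1 -> legal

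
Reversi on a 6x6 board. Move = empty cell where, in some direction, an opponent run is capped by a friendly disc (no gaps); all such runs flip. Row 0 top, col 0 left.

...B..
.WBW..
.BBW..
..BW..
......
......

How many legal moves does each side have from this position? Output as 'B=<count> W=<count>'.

-- B to move --
(0,0): flips 1 -> legal
(0,1): flips 1 -> legal
(0,2): no bracket -> illegal
(0,4): flips 1 -> legal
(1,0): flips 1 -> legal
(1,4): flips 2 -> legal
(2,0): no bracket -> illegal
(2,4): flips 1 -> legal
(3,4): flips 2 -> legal
(4,2): no bracket -> illegal
(4,3): flips 3 -> legal
(4,4): flips 1 -> legal
B mobility = 9
-- W to move --
(0,1): flips 1 -> legal
(0,2): no bracket -> illegal
(0,4): no bracket -> illegal
(1,0): no bracket -> illegal
(1,4): no bracket -> illegal
(2,0): flips 2 -> legal
(3,0): no bracket -> illegal
(3,1): flips 3 -> legal
(4,1): flips 1 -> legal
(4,2): no bracket -> illegal
(4,3): no bracket -> illegal
W mobility = 4

Answer: B=9 W=4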